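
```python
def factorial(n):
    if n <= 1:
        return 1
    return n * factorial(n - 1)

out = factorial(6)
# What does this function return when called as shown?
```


factorial(6)
= 6 * factorial(5)
= 6 * 5 * factorial(4)
= 6 * 5 * 4 * factorial(3)
= 6 * 5 * 4 * 3 * factorial(2)
= 6 * 5 * 4 * 3 * 2 * factorial(1)
= 6 * 5 * 4 * 3 * 2 * 1
= 720


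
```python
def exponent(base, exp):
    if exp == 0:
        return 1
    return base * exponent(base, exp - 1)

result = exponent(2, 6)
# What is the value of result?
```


exponent(2, 6)
= 2 * exponent(2, 5)
= 2 * 2 * exponent(2, 4)
= 2 * 2 * 2 * exponent(2, 3)
= 2 * 2 * 2 * 2 * exponent(2, 2)
= 2 * 2 * 2 * 2 * 2 * exponent(2, 1)
= 2 * 2 * 2 * 2 * 2 * 2 * exponent(2, 0)
= 2 * 2 * 2 * 2 * 2 * 2 * 1
= 64


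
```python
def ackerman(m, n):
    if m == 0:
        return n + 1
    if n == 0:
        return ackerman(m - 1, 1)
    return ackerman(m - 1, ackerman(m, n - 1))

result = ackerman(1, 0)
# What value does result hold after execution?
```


ackerman(1, 0)
n == 0: return ackerman(0, 1)
= ackerman(0, 1) = 2
= 2


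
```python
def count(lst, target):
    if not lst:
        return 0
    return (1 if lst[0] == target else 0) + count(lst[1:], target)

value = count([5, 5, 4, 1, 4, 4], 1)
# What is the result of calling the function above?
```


count([5, 5, 4, 1, 4, 4], 1)
lst[0]=5 != 1: 0 + count([5, 4, 1, 4, 4], 1)
lst[0]=5 != 1: 0 + count([4, 1, 4, 4], 1)
lst[0]=4 != 1: 0 + count([1, 4, 4], 1)
lst[0]=1 == 1: 1 + count([4, 4], 1)
lst[0]=4 != 1: 0 + count([4], 1)
lst[0]=4 != 1: 0 + count([], 1)
= 1


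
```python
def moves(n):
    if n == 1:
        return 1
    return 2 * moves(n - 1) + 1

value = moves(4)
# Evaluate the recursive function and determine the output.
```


moves(4)
= 2 * moves(3) + 1
= 2 * (2 * moves(2) + 1) + 1
= 2 * (2 * (2 * moves(1) + 1) + 1) + 1
Now compute bottom-up:
moves(1) = 1
moves(2) = 2 * 1 + 1 = 3
moves(3) = 2 * 3 + 1 = 7
moves(4) = 2 * 7 + 1 = 15
= 15


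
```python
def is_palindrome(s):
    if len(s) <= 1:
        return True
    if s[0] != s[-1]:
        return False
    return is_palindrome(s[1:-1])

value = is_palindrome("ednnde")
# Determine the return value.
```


is_palindrome("ednnde")
"ednnde": s[0]='e' == s[-1]='e' -> is_palindrome("dnnd")
"dnnd": s[0]='d' == s[-1]='d' -> is_palindrome("nn")
"nn": s[0]='n' == s[-1]='n' -> is_palindrome("")
"": len <= 1 -> True
= True


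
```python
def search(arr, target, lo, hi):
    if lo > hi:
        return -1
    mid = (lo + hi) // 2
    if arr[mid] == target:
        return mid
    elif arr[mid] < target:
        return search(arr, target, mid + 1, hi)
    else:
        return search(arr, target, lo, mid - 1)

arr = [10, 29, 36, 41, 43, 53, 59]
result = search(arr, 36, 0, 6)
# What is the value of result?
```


search(arr, 36, 0, 6)
lo=0, hi=6, mid=3, arr[mid]=41
41 > 36, search left half
lo=0, hi=2, mid=1, arr[mid]=29
29 < 36, search right half
lo=2, hi=2, mid=2, arr[mid]=36
arr[2] == 36, found at index 2
= 2


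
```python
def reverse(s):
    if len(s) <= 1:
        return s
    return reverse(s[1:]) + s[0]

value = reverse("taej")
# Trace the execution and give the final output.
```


reverse("taej")
= reverse("aej") + "t"
= reverse("ej") + "a" + "t"
= reverse("j") + "e" + "a" + "t"
= "j" + "e" + "a" + "t"
= "jeat"


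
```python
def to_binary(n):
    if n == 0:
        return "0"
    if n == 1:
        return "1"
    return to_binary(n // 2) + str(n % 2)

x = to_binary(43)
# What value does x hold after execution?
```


to_binary(43)
= to_binary(21) + "1"
= to_binary(10) + "1" + "1"
= to_binary(5) + "0" + "1" + "1"
= to_binary(2) + "1" + "0" + "1" + "1"
= to_binary(1) + "0" + "1" + "0" + "1" + "1"
= "1" + "0" + "1" + "0" + "1" + "1"
= "101011"


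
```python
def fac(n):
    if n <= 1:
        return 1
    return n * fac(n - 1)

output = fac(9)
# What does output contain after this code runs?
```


fac(9)
= 9 * fac(8)
= 9 * 8 * fac(7)
= 9 * 8 * 7 * fac(6)
= 9 * 8 * 7 * 6 * fac(5)
= 9 * 8 * 7 * 6 * 5 * fac(4)
= 9 * 8 * 7 * 6 * 5 * 4 * fac(3)
= 9 * 8 * 7 * 6 * 5 * 4 * 3 * fac(2)
= 9 * 8 * 7 * 6 * 5 * 4 * 3 * 2 * fac(1)
= 9 * 8 * 7 * 6 * 5 * 4 * 3 * 2 * 1
= 362880


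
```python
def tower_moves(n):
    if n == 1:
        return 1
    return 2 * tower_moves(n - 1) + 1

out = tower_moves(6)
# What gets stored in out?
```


tower_moves(6)
= 2 * tower_moves(5) + 1
= 2 * (2 * tower_moves(4) + 1) + 1
= 2 * (2 * (2 * tower_moves(3) + 1) + 1) + 1
= 2 * (2 * (2 * (2 * tower_moves(2) + 1) + 1) + 1) + 1
= 2 * (2 * (2 * (2 * (2 * tower_moves(1) + 1) + 1) + 1) + 1) + 1
Now compute bottom-up:
tower_moves(1) = 1
tower_moves(2) = 2 * 1 + 1 = 3
tower_moves(3) = 2 * 3 + 1 = 7
tower_moves(4) = 2 * 7 + 1 = 15
tower_moves(5) = 2 * 15 + 1 = 31
tower_moves(6) = 2 * 31 + 1 = 63
= 63


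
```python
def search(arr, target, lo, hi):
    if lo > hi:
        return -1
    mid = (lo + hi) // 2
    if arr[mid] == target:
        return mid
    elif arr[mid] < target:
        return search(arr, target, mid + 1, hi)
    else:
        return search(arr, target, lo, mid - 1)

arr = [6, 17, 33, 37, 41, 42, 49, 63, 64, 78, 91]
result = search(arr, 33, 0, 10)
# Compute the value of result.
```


search(arr, 33, 0, 10)
lo=0, hi=10, mid=5, arr[mid]=42
42 > 33, search left half
lo=0, hi=4, mid=2, arr[mid]=33
arr[2] == 33, found at index 2
= 2


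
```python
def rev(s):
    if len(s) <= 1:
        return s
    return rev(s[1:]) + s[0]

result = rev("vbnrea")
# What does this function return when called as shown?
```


rev("vbnrea")
= rev("bnrea") + "v"
= rev("nrea") + "b" + "v"
= rev("rea") + "n" + "b" + "v"
= rev("ea") + "r" + "n" + "b" + "v"
= rev("a") + "e" + "r" + "n" + "b" + "v"
= "a" + "e" + "r" + "n" + "b" + "v"
= "aernbv"


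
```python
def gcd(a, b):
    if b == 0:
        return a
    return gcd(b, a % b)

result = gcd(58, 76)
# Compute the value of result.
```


gcd(58, 76)
= gcd(76, 58 % 76) = gcd(76, 58)
= gcd(58, 76 % 58) = gcd(58, 18)
= gcd(18, 58 % 18) = gcd(18, 4)
= gcd(4, 18 % 4) = gcd(4, 2)
= gcd(2, 4 % 2) = gcd(2, 0)
b == 0, return a = 2


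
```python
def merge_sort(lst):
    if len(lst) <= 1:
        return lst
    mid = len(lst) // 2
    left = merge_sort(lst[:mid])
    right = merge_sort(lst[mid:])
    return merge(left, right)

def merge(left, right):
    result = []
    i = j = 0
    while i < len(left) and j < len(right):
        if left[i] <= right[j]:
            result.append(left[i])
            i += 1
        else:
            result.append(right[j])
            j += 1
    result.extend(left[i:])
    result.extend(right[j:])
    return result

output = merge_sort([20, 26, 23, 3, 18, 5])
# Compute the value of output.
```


merge_sort([20, 26, 23, 3, 18, 5])
Split into [20, 26, 23] and [3, 18, 5]
Left sorted: [20, 23, 26]
Right sorted: [3, 5, 18]
Merge [20, 23, 26] and [3, 5, 18]
= [3, 5, 18, 20, 23, 26]


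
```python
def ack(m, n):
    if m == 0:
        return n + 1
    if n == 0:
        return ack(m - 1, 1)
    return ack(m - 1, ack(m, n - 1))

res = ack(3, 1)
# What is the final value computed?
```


ack(3, 1)
= ack(2, ack(3, 0))
First compute ack(3, 0) = 5
= ack(2, 5)
= 13


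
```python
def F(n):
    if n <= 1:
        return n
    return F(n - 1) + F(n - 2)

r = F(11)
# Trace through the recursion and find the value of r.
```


F(11)
= F(10) + F(9)
= (F(9) + F(8)) + F(9)
Computing bottom-up: F(0)=0, F(1)=1, F(2)=1, F(3)=2, F(4)=3, F(5)=5, F(6)=8, F(7)=13, F(8)=21, F(9)=34, F(10)=55, F(11)=89
= 89


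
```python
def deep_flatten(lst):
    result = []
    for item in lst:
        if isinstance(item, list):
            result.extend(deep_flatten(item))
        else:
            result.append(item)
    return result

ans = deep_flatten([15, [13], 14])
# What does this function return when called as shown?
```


deep_flatten([15, [13], 14])
Processing each element:
  15 is not a list -> append 15
  [13] is a list -> deep_flatten recursively -> [13]
  14 is not a list -> append 14
= [15, 13, 14]


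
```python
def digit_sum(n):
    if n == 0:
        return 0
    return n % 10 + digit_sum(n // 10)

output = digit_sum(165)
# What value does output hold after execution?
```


digit_sum(165)
= 5 + digit_sum(16)
= 5 + 6 + digit_sum(1)
= 5 + 6 + 1 + digit_sum(0)
= 5 + 6 + 1 + 0
= 12


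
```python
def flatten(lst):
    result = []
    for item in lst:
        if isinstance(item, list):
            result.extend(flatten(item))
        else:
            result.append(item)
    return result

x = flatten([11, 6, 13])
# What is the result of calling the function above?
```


flatten([11, 6, 13])
Processing each element:
  11 is not a list -> append 11
  6 is not a list -> append 6
  13 is not a list -> append 13
= [11, 6, 13]


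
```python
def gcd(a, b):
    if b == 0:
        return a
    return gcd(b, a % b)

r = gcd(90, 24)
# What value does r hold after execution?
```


gcd(90, 24)
= gcd(24, 90 % 24) = gcd(24, 18)
= gcd(18, 24 % 18) = gcd(18, 6)
= gcd(6, 18 % 6) = gcd(6, 0)
b == 0, return a = 6


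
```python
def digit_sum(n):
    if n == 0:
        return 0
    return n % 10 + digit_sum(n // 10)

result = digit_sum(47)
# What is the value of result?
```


digit_sum(47)
= 7 + digit_sum(4)
= 7 + 4 + digit_sum(0)
= 7 + 4 + 0
= 11


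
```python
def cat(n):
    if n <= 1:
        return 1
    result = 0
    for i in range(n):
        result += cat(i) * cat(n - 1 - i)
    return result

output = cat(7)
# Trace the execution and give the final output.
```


cat(7)
= sum of cat(i) * cat(7-1-i) for i in 0..6
First compute sub-values bottom-up:
  cat(0) = 1, cat(1) = 1
  cat(2) = 1*1 + 1*1 = 2
  cat(3) = 1*2 + 1*1 + 2*1 = 5
  cat(4) = 1*5 + 1*2 + 2*1 + 5*1 = 14
  cat(5) = 1*14 + 1*5 + 2*2 + 5*1 + 14*1 = 42
  cat(6) = 1*42 + 1*14 + 2*5 + 5*2 + 14*1 + 42*1 = 132
Now cat(7):
  cat(0)*cat(6) = 1*132 = 132
  cat(1)*cat(5) = 1*42 = 42
  cat(2)*cat(4) = 2*14 = 28
  cat(3)*cat(3) = 5*5 = 25
  cat(4)*cat(2) = 14*2 = 28
  cat(5)*cat(1) = 42*1 = 42
  cat(6)*cat(0) = 132*1 = 132
= 132 + 42 + 28 + 25 + 28 + 42 + 132
= 429


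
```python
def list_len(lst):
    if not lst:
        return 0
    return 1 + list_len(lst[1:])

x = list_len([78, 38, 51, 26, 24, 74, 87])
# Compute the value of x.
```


list_len([78, 38, 51, 26, 24, 74, 87])
= 1 + list_len([38, 51, 26, 24, 74, 87])
= 1 + 1 + list_len([51, 26, 24, 74, 87])
= 1 + 1 + 1 + list_len([26, 24, 74, 87])
= 1 + 1 + 1 + 1 + list_len([24, 74, 87])
= 1 + 1 + 1 + 1 + 1 + list_len([74, 87])
= 1 + 1 + 1 + 1 + 1 + 1 + list_len([87])
= 1 + 1 + 1 + 1 + 1 + 1 + 1 + list_len([])
= 1 + 1 + 1 + 1 + 1 + 1 + 1 + 0
= 7


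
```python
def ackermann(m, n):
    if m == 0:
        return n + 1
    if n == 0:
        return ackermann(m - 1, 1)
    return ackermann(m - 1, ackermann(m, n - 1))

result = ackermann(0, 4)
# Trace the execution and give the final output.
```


ackermann(0, 4)
m == 0: return 4 + 1 = 5
= 5


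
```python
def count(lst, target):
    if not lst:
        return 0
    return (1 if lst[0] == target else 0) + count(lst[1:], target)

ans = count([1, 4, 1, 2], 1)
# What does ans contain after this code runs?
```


count([1, 4, 1, 2], 1)
lst[0]=1 == 1: 1 + count([4, 1, 2], 1)
lst[0]=4 != 1: 0 + count([1, 2], 1)
lst[0]=1 == 1: 1 + count([2], 1)
lst[0]=2 != 1: 0 + count([], 1)
= 2


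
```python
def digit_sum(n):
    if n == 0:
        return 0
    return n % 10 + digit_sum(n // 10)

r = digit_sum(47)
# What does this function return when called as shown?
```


digit_sum(47)
= 7 + digit_sum(4)
= 7 + 4 + digit_sum(0)
= 7 + 4 + 0
= 11


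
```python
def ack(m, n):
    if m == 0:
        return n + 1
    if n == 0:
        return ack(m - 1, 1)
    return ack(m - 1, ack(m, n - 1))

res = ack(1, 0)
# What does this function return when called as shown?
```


ack(1, 0)
n == 0: return ack(0, 1)
= ack(0, 1) = 2
= 2


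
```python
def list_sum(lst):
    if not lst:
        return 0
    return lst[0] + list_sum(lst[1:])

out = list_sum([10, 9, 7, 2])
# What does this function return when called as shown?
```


list_sum([10, 9, 7, 2])
= 10 + list_sum([9, 7, 2])
= 10 + 9 + list_sum([7, 2])
= 10 + 9 + 7 + list_sum([2])
= 10 + 9 + 7 + 2 + list_sum([])
= 10 + 9 + 7 + 2 + 0
= 28


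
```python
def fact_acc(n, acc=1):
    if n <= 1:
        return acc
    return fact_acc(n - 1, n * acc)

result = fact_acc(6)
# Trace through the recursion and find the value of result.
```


fact_acc(6, 1)
= fact_acc(5, 6 * 1) = fact_acc(5, 6)
= fact_acc(4, 5 * 6) = fact_acc(4, 30)
= fact_acc(3, 4 * 30) = fact_acc(3, 120)
= fact_acc(2, 3 * 120) = fact_acc(2, 360)
= fact_acc(1, 2 * 360) = fact_acc(1, 720)
n <= 1, return acc = 720


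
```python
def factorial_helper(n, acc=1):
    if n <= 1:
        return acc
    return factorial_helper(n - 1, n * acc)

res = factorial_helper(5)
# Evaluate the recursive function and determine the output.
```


factorial_helper(5, 1)
= factorial_helper(4, 5 * 1) = factorial_helper(4, 5)
= factorial_helper(3, 4 * 5) = factorial_helper(3, 20)
= factorial_helper(2, 3 * 20) = factorial_helper(2, 60)
= factorial_helper(1, 2 * 60) = factorial_helper(1, 120)
n <= 1, return acc = 120


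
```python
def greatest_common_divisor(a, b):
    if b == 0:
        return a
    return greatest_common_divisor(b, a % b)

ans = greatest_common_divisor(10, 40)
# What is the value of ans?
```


greatest_common_divisor(10, 40)
= greatest_common_divisor(40, 10 % 40) = greatest_common_divisor(40, 10)
= greatest_common_divisor(10, 40 % 10) = greatest_common_divisor(10, 0)
b == 0, return a = 10


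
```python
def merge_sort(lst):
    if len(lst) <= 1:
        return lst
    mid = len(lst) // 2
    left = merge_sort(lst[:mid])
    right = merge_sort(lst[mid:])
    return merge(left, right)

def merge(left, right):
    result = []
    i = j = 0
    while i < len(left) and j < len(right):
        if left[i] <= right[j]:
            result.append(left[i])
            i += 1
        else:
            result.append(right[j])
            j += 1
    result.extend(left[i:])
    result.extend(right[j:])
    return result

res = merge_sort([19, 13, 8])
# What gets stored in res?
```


merge_sort([19, 13, 8])
Split into [19] and [13, 8]
Left sorted: [19]
Right sorted: [8, 13]
Merge [19] and [8, 13]
= [8, 13, 19]


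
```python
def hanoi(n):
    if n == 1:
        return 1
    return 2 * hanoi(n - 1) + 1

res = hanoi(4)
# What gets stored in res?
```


hanoi(4)
= 2 * hanoi(3) + 1
= 2 * (2 * hanoi(2) + 1) + 1
= 2 * (2 * (2 * hanoi(1) + 1) + 1) + 1
Now compute bottom-up:
hanoi(1) = 1
hanoi(2) = 2 * 1 + 1 = 3
hanoi(3) = 2 * 3 + 1 = 7
hanoi(4) = 2 * 7 + 1 = 15
= 15


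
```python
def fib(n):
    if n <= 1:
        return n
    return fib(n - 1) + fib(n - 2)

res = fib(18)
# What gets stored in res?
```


fib(18)
= fib(17) + fib(16)
= (fib(16) + fib(15)) + fib(16)
Computing bottom-up: fib(0)=0, fib(1)=1, fib(2)=1, fib(3)=2, fib(4)=3, fib(5)=5, fib(6)=8, fib(7)=13, fib(8)=21, fib(9)=34, fib(10)=55, fib(11)=89, fib(12)=144, fib(13)=233, fib(14)=377, fib(15)=610, fib(16)=987, fib(17)=1597, fib(18)=2584
= 2584


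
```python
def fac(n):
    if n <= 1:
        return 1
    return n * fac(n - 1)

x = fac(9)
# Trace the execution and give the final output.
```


fac(9)
= 9 * fac(8)
= 9 * 8 * fac(7)
= 9 * 8 * 7 * fac(6)
= 9 * 8 * 7 * 6 * fac(5)
= 9 * 8 * 7 * 6 * 5 * fac(4)
= 9 * 8 * 7 * 6 * 5 * 4 * fac(3)
= 9 * 8 * 7 * 6 * 5 * 4 * 3 * fac(2)
= 9 * 8 * 7 * 6 * 5 * 4 * 3 * 2 * fac(1)
= 9 * 8 * 7 * 6 * 5 * 4 * 3 * 2 * 1
= 362880


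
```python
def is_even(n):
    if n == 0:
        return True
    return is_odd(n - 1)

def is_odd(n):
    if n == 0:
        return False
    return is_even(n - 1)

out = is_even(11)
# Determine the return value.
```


is_even(11)
= is_odd(10)
= is_even(9)
= is_odd(8)
= is_even(7)
= is_odd(6)
= is_even(5)
= is_odd(4)
= is_even(3)
= is_odd(2)
= is_even(1)
= is_odd(0)
n == 0: return False
= False


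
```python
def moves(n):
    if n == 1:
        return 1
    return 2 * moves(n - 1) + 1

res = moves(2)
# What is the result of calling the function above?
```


moves(2)
= 2 * moves(1) + 1
Now compute bottom-up:
moves(1) = 1
moves(2) = 2 * 1 + 1 = 3
= 3


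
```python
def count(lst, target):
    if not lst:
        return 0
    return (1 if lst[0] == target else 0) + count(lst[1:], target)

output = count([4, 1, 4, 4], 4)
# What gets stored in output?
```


count([4, 1, 4, 4], 4)
lst[0]=4 == 4: 1 + count([1, 4, 4], 4)
lst[0]=1 != 4: 0 + count([4, 4], 4)
lst[0]=4 == 4: 1 + count([4], 4)
lst[0]=4 == 4: 1 + count([], 4)
= 3


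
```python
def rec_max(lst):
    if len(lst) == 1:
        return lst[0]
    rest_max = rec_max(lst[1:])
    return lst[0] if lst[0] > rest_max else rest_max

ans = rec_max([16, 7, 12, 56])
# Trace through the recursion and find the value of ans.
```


rec_max([16, 7, 12, 56])
= compare 16 with rec_max([7, 12, 56])
= compare 7 with rec_max([12, 56])
= compare 12 with rec_max([56])
Base: rec_max([56]) = 56
compare 12 with 56: max = 56
compare 7 with 56: max = 56
compare 16 with 56: max = 56
= 56


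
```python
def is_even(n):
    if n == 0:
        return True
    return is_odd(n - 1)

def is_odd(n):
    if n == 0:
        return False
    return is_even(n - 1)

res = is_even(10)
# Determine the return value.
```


is_even(10)
= is_odd(9)
= is_even(8)
= is_odd(7)
= is_even(6)
= is_odd(5)
= is_even(4)
= is_odd(3)
= is_even(2)
= is_odd(1)
= is_even(0)
n == 0: return True
= True


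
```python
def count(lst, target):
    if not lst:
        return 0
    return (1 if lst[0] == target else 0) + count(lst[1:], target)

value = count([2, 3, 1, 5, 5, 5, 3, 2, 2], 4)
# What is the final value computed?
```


count([2, 3, 1, 5, 5, 5, 3, 2, 2], 4)
lst[0]=2 != 4: 0 + count([3, 1, 5, 5, 5, 3, 2, 2], 4)
lst[0]=3 != 4: 0 + count([1, 5, 5, 5, 3, 2, 2], 4)
lst[0]=1 != 4: 0 + count([5, 5, 5, 3, 2, 2], 4)
lst[0]=5 != 4: 0 + count([5, 5, 3, 2, 2], 4)
lst[0]=5 != 4: 0 + count([5, 3, 2, 2], 4)
lst[0]=5 != 4: 0 + count([3, 2, 2], 4)
lst[0]=3 != 4: 0 + count([2, 2], 4)
lst[0]=2 != 4: 0 + count([2], 4)
lst[0]=2 != 4: 0 + count([], 4)
= 0


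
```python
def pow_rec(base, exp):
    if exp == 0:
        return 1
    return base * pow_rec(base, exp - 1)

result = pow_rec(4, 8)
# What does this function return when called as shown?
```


pow_rec(4, 8)
= 4 * pow_rec(4, 7)
= 4 * 4 * pow_rec(4, 6)
= 4 * 4 * 4 * pow_rec(4, 5)
= 4 * 4 * 4 * 4 * pow_rec(4, 4)
= 4 * 4 * 4 * 4 * 4 * pow_rec(4, 3)
= 4 * 4 * 4 * 4 * 4 * 4 * pow_rec(4, 2)
= 4 * 4 * 4 * 4 * 4 * 4 * 4 * pow_rec(4, 1)
= 4 * 4 * 4 * 4 * 4 * 4 * 4 * 4 * pow_rec(4, 0)
= 4 * 4 * 4 * 4 * 4 * 4 * 4 * 4 * 1
= 65536


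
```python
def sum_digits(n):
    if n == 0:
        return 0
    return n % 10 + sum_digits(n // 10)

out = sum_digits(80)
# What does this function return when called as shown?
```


sum_digits(80)
= 0 + sum_digits(8)
= 0 + 8 + sum_digits(0)
= 0 + 8 + 0
= 8


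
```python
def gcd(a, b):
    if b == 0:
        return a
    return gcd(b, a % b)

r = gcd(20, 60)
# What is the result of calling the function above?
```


gcd(20, 60)
= gcd(60, 20 % 60) = gcd(60, 20)
= gcd(20, 60 % 20) = gcd(20, 0)
b == 0, return a = 20


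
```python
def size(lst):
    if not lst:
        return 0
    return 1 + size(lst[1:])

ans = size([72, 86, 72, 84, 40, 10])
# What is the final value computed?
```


size([72, 86, 72, 84, 40, 10])
= 1 + size([86, 72, 84, 40, 10])
= 1 + 1 + size([72, 84, 40, 10])
= 1 + 1 + 1 + size([84, 40, 10])
= 1 + 1 + 1 + 1 + size([40, 10])
= 1 + 1 + 1 + 1 + 1 + size([10])
= 1 + 1 + 1 + 1 + 1 + 1 + size([])
= 1 + 1 + 1 + 1 + 1 + 1 + 0
= 6


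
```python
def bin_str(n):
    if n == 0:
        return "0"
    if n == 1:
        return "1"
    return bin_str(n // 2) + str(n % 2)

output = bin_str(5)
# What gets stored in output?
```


bin_str(5)
= bin_str(2) + "1"
= bin_str(1) + "0" + "1"
= "1" + "0" + "1"
= "101"


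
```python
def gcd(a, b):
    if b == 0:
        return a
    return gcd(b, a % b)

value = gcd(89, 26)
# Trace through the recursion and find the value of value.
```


gcd(89, 26)
= gcd(26, 89 % 26) = gcd(26, 11)
= gcd(11, 26 % 11) = gcd(11, 4)
= gcd(4, 11 % 4) = gcd(4, 3)
= gcd(3, 4 % 3) = gcd(3, 1)
= gcd(1, 3 % 1) = gcd(1, 0)
b == 0, return a = 1


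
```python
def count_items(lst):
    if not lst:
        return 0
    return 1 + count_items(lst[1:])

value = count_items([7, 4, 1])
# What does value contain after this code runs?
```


count_items([7, 4, 1])
= 1 + count_items([4, 1])
= 1 + 1 + count_items([1])
= 1 + 1 + 1 + count_items([])
= 1 + 1 + 1 + 0
= 3


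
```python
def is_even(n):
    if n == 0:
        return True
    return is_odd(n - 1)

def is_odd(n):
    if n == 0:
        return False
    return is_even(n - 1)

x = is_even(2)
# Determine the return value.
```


is_even(2)
= is_odd(1)
= is_even(0)
n == 0: return True
= True


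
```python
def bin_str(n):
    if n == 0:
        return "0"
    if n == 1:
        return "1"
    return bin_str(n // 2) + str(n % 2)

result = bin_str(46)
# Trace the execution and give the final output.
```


bin_str(46)
= bin_str(23) + "0"
= bin_str(11) + "1" + "0"
= bin_str(5) + "1" + "1" + "0"
= bin_str(2) + "1" + "1" + "1" + "0"
= bin_str(1) + "0" + "1" + "1" + "1" + "0"
= "1" + "0" + "1" + "1" + "1" + "0"
= "101110"


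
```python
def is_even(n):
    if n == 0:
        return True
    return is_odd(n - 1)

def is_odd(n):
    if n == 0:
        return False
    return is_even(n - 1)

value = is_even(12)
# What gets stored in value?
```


is_even(12)
= is_odd(11)
= is_even(10)
= is_odd(9)
= is_even(8)
= is_odd(7)
= is_even(6)
= is_odd(5)
= is_even(4)
= is_odd(3)
= is_even(2)
= is_odd(1)
= is_even(0)
n == 0: return True
= True


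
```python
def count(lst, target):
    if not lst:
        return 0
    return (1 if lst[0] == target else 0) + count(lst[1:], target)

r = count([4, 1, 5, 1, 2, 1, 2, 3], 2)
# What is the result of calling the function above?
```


count([4, 1, 5, 1, 2, 1, 2, 3], 2)
lst[0]=4 != 2: 0 + count([1, 5, 1, 2, 1, 2, 3], 2)
lst[0]=1 != 2: 0 + count([5, 1, 2, 1, 2, 3], 2)
lst[0]=5 != 2: 0 + count([1, 2, 1, 2, 3], 2)
lst[0]=1 != 2: 0 + count([2, 1, 2, 3], 2)
lst[0]=2 == 2: 1 + count([1, 2, 3], 2)
lst[0]=1 != 2: 0 + count([2, 3], 2)
lst[0]=2 == 2: 1 + count([3], 2)
lst[0]=3 != 2: 0 + count([], 2)
= 2


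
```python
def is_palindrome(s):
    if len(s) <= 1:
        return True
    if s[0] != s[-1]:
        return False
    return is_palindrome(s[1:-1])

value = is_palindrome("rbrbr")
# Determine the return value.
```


is_palindrome("rbrbr")
"rbrbr": s[0]='r' == s[-1]='r' -> is_palindrome("brb")
"brb": s[0]='b' == s[-1]='b' -> is_palindrome("r")
"r": len <= 1 -> True
= True


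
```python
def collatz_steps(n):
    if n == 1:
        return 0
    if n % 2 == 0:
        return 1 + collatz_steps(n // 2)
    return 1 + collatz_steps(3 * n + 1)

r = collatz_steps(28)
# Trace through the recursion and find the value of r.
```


collatz_steps(28)
28 is even -> collatz_steps(14)
14 is even -> collatz_steps(7)
7 is odd -> 3*7+1 = 22 -> collatz_steps(22)
22 is even -> collatz_steps(11)
11 is odd -> 3*11+1 = 34 -> collatz_steps(34)
34 is even -> collatz_steps(17)
17 is odd -> 3*17+1 = 52 -> collatz_steps(52)
52 is even -> collatz_steps(26)
26 is even -> collatz_steps(13)
13 is odd -> 3*13+1 = 40 -> collatz_steps(40)
40 is even -> collatz_steps(20)
20 is even -> collatz_steps(10)
10 is even -> collatz_steps(5)
5 is odd -> 3*5+1 = 16 -> collatz_steps(16)
16 is even -> collatz_steps(8)
8 is even -> collatz_steps(4)
4 is even -> collatz_steps(2)
2 is even -> collatz_steps(1)
Reached 1 after 18 steps
= 18


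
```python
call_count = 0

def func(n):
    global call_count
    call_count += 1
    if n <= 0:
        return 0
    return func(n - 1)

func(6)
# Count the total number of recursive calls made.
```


func(6) calls func(5) calls ... calls func(0)
Total calls: 6 + 1 (for base case) = 7


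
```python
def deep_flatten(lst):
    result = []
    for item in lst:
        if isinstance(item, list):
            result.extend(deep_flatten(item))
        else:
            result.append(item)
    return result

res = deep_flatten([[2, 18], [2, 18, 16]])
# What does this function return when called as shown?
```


deep_flatten([[2, 18], [2, 18, 16]])
Processing each element:
  [2, 18] is a list -> deep_flatten recursively -> [2, 18]
  [2, 18, 16] is a list -> deep_flatten recursively -> [2, 18, 16]
= [2, 18, 2, 18, 16]


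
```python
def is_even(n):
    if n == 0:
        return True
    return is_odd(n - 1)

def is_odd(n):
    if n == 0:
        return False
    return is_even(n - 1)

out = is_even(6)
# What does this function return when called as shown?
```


is_even(6)
= is_odd(5)
= is_even(4)
= is_odd(3)
= is_even(2)
= is_odd(1)
= is_even(0)
n == 0: return True
= True


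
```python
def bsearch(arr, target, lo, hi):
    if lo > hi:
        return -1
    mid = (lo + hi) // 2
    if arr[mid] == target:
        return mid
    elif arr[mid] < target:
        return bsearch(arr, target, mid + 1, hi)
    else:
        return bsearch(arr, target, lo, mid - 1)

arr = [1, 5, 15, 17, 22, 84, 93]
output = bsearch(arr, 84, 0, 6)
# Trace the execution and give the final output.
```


bsearch(arr, 84, 0, 6)
lo=0, hi=6, mid=3, arr[mid]=17
17 < 84, search right half
lo=4, hi=6, mid=5, arr[mid]=84
arr[5] == 84, found at index 5
= 5


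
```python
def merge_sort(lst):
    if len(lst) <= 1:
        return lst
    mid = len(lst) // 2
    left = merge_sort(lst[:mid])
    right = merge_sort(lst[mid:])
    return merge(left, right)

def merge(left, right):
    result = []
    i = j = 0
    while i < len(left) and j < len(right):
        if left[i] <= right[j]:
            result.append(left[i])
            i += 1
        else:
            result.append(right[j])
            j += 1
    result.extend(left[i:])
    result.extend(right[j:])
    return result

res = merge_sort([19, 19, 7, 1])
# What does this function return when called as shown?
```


merge_sort([19, 19, 7, 1])
Split into [19, 19] and [7, 1]
Left sorted: [19, 19]
Right sorted: [1, 7]
Merge [19, 19] and [1, 7]
= [1, 7, 19, 19]


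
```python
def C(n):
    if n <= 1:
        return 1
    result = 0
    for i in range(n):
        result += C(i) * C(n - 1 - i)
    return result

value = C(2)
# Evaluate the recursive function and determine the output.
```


C(2)
= sum of C(i) * C(2-1-i) for i in 0..1
  C(0)*C(1) = 1*1 = 1
  C(1)*C(0) = 1*1 = 1
= 1 + 1
= 2


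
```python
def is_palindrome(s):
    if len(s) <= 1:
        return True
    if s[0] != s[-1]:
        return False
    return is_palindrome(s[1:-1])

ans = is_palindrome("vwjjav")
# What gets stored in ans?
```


is_palindrome("vwjjav")
"vwjjav": s[0]='v' == s[-1]='v' -> is_palindrome("wjja")
"wjja": s[0]='w' != s[-1]='a' -> False
= False


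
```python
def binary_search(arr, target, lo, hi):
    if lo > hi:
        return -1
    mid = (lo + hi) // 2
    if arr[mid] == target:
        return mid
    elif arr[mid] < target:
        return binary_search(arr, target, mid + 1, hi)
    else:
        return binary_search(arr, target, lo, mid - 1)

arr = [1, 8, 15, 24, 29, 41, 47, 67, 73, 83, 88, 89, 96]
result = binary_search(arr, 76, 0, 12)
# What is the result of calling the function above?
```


binary_search(arr, 76, 0, 12)
lo=0, hi=12, mid=6, arr[mid]=47
47 < 76, search right half
lo=7, hi=12, mid=9, arr[mid]=83
83 > 76, search left half
lo=7, hi=8, mid=7, arr[mid]=67
67 < 76, search right half
lo=8, hi=8, mid=8, arr[mid]=73
73 < 76, search right half
lo > hi, target not found, return -1
= -1


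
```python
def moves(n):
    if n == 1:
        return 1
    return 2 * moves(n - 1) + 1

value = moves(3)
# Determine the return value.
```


moves(3)
= 2 * moves(2) + 1
= 2 * (2 * moves(1) + 1) + 1
Now compute bottom-up:
moves(1) = 1
moves(2) = 2 * 1 + 1 = 3
moves(3) = 2 * 3 + 1 = 7
= 7


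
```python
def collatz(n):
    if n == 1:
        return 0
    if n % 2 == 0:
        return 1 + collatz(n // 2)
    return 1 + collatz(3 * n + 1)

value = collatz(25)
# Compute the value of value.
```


collatz(25)
25 is odd -> 3*25+1 = 76 -> collatz(76)
76 is even -> collatz(38)
38 is even -> collatz(19)
19 is odd -> 3*19+1 = 58 -> collatz(58)
58 is even -> collatz(29)
29 is odd -> 3*29+1 = 88 -> collatz(88)
88 is even -> collatz(44)
44 is even -> collatz(22)
22 is even -> collatz(11)
11 is odd -> 3*11+1 = 34 -> collatz(34)
34 is even -> collatz(17)
17 is odd -> 3*17+1 = 52 -> collatz(52)
52 is even -> collatz(26)
26 is even -> collatz(13)
13 is odd -> 3*13+1 = 40 -> collatz(40)
40 is even -> collatz(20)
20 is even -> collatz(10)
10 is even -> collatz(5)
5 is odd -> 3*5+1 = 16 -> collatz(16)
16 is even -> collatz(8)
8 is even -> collatz(4)
4 is even -> collatz(2)
2 is even -> collatz(1)
Reached 1 after 23 steps
= 23


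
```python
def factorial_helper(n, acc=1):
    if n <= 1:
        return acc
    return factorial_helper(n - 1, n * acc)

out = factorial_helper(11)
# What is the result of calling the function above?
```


factorial_helper(11, 1)
= factorial_helper(10, 11 * 1) = factorial_helper(10, 11)
= factorial_helper(9, 10 * 11) = factorial_helper(9, 110)
= factorial_helper(8, 9 * 110) = factorial_helper(8, 990)
= factorial_helper(7, 8 * 990) = factorial_helper(7, 7920)
= factorial_helper(6, 7 * 7920) = factorial_helper(6, 55440)
= factorial_helper(5, 6 * 55440) = factorial_helper(5, 332640)
= factorial_helper(4, 5 * 332640) = factorial_helper(4, 1663200)
= factorial_helper(3, 4 * 1663200) = factorial_helper(3, 6652800)
= factorial_helper(2, 3 * 6652800) = factorial_helper(2, 19958400)
= factorial_helper(1, 2 * 19958400) = factorial_helper(1, 39916800)
n <= 1, return acc = 39916800


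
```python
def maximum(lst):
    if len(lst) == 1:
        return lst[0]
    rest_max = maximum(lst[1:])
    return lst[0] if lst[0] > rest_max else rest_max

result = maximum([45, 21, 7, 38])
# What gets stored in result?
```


maximum([45, 21, 7, 38])
= compare 45 with maximum([21, 7, 38])
= compare 21 with maximum([7, 38])
= compare 7 with maximum([38])
Base: maximum([38]) = 38
compare 7 with 38: max = 38
compare 21 with 38: max = 38
compare 45 with 38: max = 45
= 45


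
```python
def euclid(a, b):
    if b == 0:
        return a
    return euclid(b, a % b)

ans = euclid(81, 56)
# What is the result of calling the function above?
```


euclid(81, 56)
= euclid(56, 81 % 56) = euclid(56, 25)
= euclid(25, 56 % 25) = euclid(25, 6)
= euclid(6, 25 % 6) = euclid(6, 1)
= euclid(1, 6 % 1) = euclid(1, 0)
b == 0, return a = 1


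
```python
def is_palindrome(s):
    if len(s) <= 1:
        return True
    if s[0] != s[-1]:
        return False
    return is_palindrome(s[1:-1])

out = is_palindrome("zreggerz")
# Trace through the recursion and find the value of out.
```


is_palindrome("zreggerz")
"zreggerz": s[0]='z' == s[-1]='z' -> is_palindrome("regger")
"regger": s[0]='r' == s[-1]='r' -> is_palindrome("egge")
"egge": s[0]='e' == s[-1]='e' -> is_palindrome("gg")
"gg": s[0]='g' == s[-1]='g' -> is_palindrome("")
"": len <= 1 -> True
= True


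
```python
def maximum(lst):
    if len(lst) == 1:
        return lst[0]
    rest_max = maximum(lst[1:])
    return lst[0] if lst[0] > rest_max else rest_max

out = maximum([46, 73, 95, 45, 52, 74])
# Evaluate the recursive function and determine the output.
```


maximum([46, 73, 95, 45, 52, 74])
= compare 46 with maximum([73, 95, 45, 52, 74])
= compare 73 with maximum([95, 45, 52, 74])
= compare 95 with maximum([45, 52, 74])
= compare 45 with maximum([52, 74])
= compare 52 with maximum([74])
Base: maximum([74]) = 74
compare 52 with 74: max = 74
compare 45 with 74: max = 74
compare 95 with 74: max = 95
compare 73 with 95: max = 95
compare 46 with 95: max = 95
= 95


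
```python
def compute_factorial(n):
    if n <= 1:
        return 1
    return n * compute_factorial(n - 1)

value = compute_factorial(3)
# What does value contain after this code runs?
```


compute_factorial(3)
= 3 * compute_factorial(2)
= 3 * 2 * compute_factorial(1)
= 3 * 2 * 1
= 6


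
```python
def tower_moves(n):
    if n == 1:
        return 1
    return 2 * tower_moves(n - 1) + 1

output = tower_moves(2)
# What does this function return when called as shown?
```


tower_moves(2)
= 2 * tower_moves(1) + 1
Now compute bottom-up:
tower_moves(1) = 1
tower_moves(2) = 2 * 1 + 1 = 3
= 3


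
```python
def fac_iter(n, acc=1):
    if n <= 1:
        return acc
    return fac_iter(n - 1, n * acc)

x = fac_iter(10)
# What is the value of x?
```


fac_iter(10, 1)
= fac_iter(9, 10 * 1) = fac_iter(9, 10)
= fac_iter(8, 9 * 10) = fac_iter(8, 90)
= fac_iter(7, 8 * 90) = fac_iter(7, 720)
= fac_iter(6, 7 * 720) = fac_iter(6, 5040)
= fac_iter(5, 6 * 5040) = fac_iter(5, 30240)
= fac_iter(4, 5 * 30240) = fac_iter(4, 151200)
= fac_iter(3, 4 * 151200) = fac_iter(3, 604800)
= fac_iter(2, 3 * 604800) = fac_iter(2, 1814400)
= fac_iter(1, 2 * 1814400) = fac_iter(1, 3628800)
n <= 1, return acc = 3628800


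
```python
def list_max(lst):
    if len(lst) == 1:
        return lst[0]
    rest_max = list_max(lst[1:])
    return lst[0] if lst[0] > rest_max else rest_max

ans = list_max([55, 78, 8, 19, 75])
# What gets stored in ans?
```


list_max([55, 78, 8, 19, 75])
= compare 55 with list_max([78, 8, 19, 75])
= compare 78 with list_max([8, 19, 75])
= compare 8 with list_max([19, 75])
= compare 19 with list_max([75])
Base: list_max([75]) = 75
compare 19 with 75: max = 75
compare 8 with 75: max = 75
compare 78 with 75: max = 78
compare 55 with 78: max = 78
= 78


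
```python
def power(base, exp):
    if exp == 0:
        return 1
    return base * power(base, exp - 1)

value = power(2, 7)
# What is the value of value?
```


power(2, 7)
= 2 * power(2, 6)
= 2 * 2 * power(2, 5)
= 2 * 2 * 2 * power(2, 4)
= 2 * 2 * 2 * 2 * power(2, 3)
= 2 * 2 * 2 * 2 * 2 * power(2, 2)
= 2 * 2 * 2 * 2 * 2 * 2 * power(2, 1)
= 2 * 2 * 2 * 2 * 2 * 2 * 2 * power(2, 0)
= 2 * 2 * 2 * 2 * 2 * 2 * 2 * 1
= 128


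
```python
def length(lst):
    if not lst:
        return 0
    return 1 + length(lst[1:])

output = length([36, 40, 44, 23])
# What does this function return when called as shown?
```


length([36, 40, 44, 23])
= 1 + length([40, 44, 23])
= 1 + 1 + length([44, 23])
= 1 + 1 + 1 + length([23])
= 1 + 1 + 1 + 1 + length([])
= 1 + 1 + 1 + 1 + 0
= 4


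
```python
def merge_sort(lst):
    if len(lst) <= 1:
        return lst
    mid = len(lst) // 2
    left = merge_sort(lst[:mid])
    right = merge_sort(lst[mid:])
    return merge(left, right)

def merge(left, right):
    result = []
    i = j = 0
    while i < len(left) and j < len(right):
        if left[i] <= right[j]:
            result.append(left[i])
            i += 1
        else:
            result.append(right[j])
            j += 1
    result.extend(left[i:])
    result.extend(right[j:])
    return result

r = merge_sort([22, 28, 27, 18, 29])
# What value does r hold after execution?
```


merge_sort([22, 28, 27, 18, 29])
Split into [22, 28] and [27, 18, 29]
Left sorted: [22, 28]
Right sorted: [18, 27, 29]
Merge [22, 28] and [18, 27, 29]
= [18, 22, 27, 28, 29]


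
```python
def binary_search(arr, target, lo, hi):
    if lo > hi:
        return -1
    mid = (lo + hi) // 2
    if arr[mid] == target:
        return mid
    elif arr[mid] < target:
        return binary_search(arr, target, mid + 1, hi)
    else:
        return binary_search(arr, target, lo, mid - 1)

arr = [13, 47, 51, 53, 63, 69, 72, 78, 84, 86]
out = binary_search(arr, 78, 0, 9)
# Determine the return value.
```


binary_search(arr, 78, 0, 9)
lo=0, hi=9, mid=4, arr[mid]=63
63 < 78, search right half
lo=5, hi=9, mid=7, arr[mid]=78
arr[7] == 78, found at index 7
= 7


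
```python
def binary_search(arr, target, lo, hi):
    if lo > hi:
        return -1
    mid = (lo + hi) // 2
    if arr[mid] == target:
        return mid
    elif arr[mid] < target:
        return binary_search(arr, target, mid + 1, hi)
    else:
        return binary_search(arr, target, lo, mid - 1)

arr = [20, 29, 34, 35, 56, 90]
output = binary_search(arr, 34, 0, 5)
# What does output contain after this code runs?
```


binary_search(arr, 34, 0, 5)
lo=0, hi=5, mid=2, arr[mid]=34
arr[2] == 34, found at index 2
= 2


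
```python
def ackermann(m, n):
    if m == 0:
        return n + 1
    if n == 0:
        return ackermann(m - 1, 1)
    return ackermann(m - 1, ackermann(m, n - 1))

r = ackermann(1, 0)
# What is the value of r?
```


ackermann(1, 0)
n == 0: return ackermann(0, 1)
= ackermann(0, 1) = 2
= 2


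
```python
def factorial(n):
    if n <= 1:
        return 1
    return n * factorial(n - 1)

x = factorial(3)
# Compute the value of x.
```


factorial(3)
= 3 * factorial(2)
= 3 * 2 * factorial(1)
= 3 * 2 * 1
= 6


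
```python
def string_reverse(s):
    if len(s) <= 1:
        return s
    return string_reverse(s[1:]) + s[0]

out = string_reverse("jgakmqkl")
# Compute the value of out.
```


string_reverse("jgakmqkl")
= string_reverse("gakmqkl") + "j"
= string_reverse("akmqkl") + "g" + "j"
= string_reverse("kmqkl") + "a" + "g" + "j"
= string_reverse("mqkl") + "k" + "a" + "g" + "j"
= string_reverse("qkl") + "m" + "k" + "a" + "g" + "j"
= string_reverse("kl") + "q" + "m" + "k" + "a" + "g" + "j"
= string_reverse("l") + "k" + "q" + "m" + "k" + "a" + "g" + "j"
= "l" + "k" + "q" + "m" + "k" + "a" + "g" + "j"
= "lkqmkagj"


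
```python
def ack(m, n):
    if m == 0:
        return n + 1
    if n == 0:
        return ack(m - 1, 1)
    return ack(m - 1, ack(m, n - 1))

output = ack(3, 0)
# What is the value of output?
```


ack(3, 0)
n == 0: return ack(2, 1)
= ack(2, 1) = 5
= 5


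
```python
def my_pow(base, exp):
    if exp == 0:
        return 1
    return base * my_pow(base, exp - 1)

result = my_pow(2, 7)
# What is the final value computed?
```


my_pow(2, 7)
= 2 * my_pow(2, 6)
= 2 * 2 * my_pow(2, 5)
= 2 * 2 * 2 * my_pow(2, 4)
= 2 * 2 * 2 * 2 * my_pow(2, 3)
= 2 * 2 * 2 * 2 * 2 * my_pow(2, 2)
= 2 * 2 * 2 * 2 * 2 * 2 * my_pow(2, 1)
= 2 * 2 * 2 * 2 * 2 * 2 * 2 * my_pow(2, 0)
= 2 * 2 * 2 * 2 * 2 * 2 * 2 * 1
= 128


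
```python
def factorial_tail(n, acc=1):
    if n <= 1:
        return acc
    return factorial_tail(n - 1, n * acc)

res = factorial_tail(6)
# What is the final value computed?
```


factorial_tail(6, 1)
= factorial_tail(5, 6 * 1) = factorial_tail(5, 6)
= factorial_tail(4, 5 * 6) = factorial_tail(4, 30)
= factorial_tail(3, 4 * 30) = factorial_tail(3, 120)
= factorial_tail(2, 3 * 120) = factorial_tail(2, 360)
= factorial_tail(1, 2 * 360) = factorial_tail(1, 720)
n <= 1, return acc = 720


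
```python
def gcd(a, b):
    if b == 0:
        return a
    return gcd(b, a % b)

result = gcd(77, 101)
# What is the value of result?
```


gcd(77, 101)
= gcd(101, 77 % 101) = gcd(101, 77)
= gcd(77, 101 % 77) = gcd(77, 24)
= gcd(24, 77 % 24) = gcd(24, 5)
= gcd(5, 24 % 5) = gcd(5, 4)
= gcd(4, 5 % 4) = gcd(4, 1)
= gcd(1, 4 % 1) = gcd(1, 0)
b == 0, return a = 1


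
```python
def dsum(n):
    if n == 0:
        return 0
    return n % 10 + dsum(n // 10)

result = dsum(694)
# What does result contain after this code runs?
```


dsum(694)
= 4 + dsum(69)
= 4 + 9 + dsum(6)
= 4 + 9 + 6 + dsum(0)
= 4 + 9 + 6 + 0
= 19


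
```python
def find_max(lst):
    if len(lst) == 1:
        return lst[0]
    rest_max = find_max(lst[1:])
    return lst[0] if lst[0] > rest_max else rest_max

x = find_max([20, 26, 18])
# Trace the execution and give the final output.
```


find_max([20, 26, 18])
= compare 20 with find_max([26, 18])
= compare 26 with find_max([18])
Base: find_max([18]) = 18
compare 26 with 18: max = 26
compare 20 with 26: max = 26
= 26


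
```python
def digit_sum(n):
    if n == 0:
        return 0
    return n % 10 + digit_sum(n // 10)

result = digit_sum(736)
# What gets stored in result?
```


digit_sum(736)
= 6 + digit_sum(73)
= 6 + 3 + digit_sum(7)
= 6 + 3 + 7 + digit_sum(0)
= 6 + 3 + 7 + 0
= 16


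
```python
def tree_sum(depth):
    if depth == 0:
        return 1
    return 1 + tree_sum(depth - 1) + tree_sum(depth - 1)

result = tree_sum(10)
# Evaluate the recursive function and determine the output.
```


tree_sum(10)
= 1 + tree_sum(9) + tree_sum(9)
= 1 + 2 * tree_sum(9)
tree_sum(k) = 2^(k+1) - 1
tree_sum(0) = 1
tree_sum(1) = 3
tree_sum(2) = 7
tree_sum(3) = 15
tree_sum(4) = 31
tree_sum(10) = 2^11 - 1 = 2047
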